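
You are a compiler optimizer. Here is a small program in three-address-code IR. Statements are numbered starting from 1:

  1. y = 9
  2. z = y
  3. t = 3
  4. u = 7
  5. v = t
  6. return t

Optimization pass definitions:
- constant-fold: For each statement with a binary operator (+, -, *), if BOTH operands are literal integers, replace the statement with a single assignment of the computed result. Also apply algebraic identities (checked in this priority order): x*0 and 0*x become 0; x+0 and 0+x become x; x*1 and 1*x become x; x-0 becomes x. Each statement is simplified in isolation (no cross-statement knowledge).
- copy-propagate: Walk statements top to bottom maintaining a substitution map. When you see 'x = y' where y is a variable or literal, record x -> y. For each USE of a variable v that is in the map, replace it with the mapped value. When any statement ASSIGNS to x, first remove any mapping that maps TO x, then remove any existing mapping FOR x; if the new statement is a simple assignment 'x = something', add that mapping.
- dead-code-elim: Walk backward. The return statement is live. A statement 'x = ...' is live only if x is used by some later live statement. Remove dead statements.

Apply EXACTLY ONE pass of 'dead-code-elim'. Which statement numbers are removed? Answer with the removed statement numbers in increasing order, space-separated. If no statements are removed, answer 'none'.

Backward liveness scan:
Stmt 1 'y = 9': DEAD (y not in live set [])
Stmt 2 'z = y': DEAD (z not in live set [])
Stmt 3 't = 3': KEEP (t is live); live-in = []
Stmt 4 'u = 7': DEAD (u not in live set ['t'])
Stmt 5 'v = t': DEAD (v not in live set ['t'])
Stmt 6 'return t': KEEP (return); live-in = ['t']
Removed statement numbers: [1, 2, 4, 5]
Surviving IR:
  t = 3
  return t

Answer: 1 2 4 5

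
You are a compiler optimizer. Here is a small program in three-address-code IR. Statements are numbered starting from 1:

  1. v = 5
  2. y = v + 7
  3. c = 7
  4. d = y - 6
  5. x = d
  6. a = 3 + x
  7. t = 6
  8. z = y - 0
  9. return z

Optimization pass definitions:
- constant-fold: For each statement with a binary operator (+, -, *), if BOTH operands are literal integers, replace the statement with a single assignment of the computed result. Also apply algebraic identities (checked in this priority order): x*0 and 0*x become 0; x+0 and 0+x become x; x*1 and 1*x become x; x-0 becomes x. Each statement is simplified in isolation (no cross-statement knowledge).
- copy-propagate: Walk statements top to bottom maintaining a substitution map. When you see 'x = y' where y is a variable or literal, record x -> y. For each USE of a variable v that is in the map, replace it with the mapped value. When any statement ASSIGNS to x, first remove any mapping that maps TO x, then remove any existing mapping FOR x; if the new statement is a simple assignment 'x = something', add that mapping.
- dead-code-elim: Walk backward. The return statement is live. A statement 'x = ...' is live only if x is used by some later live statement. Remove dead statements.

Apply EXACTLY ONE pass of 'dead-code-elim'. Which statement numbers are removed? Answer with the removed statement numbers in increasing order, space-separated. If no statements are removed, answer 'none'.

Answer: 3 4 5 6 7

Derivation:
Backward liveness scan:
Stmt 1 'v = 5': KEEP (v is live); live-in = []
Stmt 2 'y = v + 7': KEEP (y is live); live-in = ['v']
Stmt 3 'c = 7': DEAD (c not in live set ['y'])
Stmt 4 'd = y - 6': DEAD (d not in live set ['y'])
Stmt 5 'x = d': DEAD (x not in live set ['y'])
Stmt 6 'a = 3 + x': DEAD (a not in live set ['y'])
Stmt 7 't = 6': DEAD (t not in live set ['y'])
Stmt 8 'z = y - 0': KEEP (z is live); live-in = ['y']
Stmt 9 'return z': KEEP (return); live-in = ['z']
Removed statement numbers: [3, 4, 5, 6, 7]
Surviving IR:
  v = 5
  y = v + 7
  z = y - 0
  return z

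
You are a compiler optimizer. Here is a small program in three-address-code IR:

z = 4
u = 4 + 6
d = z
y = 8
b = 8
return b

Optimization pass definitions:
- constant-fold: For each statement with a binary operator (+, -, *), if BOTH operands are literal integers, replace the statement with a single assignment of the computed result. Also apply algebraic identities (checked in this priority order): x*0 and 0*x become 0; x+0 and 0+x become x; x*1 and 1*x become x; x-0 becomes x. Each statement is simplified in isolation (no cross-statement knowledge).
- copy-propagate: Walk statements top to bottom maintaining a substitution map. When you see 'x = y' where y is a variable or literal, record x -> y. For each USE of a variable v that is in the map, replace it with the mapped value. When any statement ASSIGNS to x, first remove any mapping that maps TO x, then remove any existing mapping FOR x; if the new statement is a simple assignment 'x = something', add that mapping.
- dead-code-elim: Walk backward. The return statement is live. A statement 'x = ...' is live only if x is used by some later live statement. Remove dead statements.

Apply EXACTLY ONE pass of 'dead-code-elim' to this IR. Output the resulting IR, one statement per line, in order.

Applying dead-code-elim statement-by-statement:
  [6] return b  -> KEEP (return); live=['b']
  [5] b = 8  -> KEEP; live=[]
  [4] y = 8  -> DEAD (y not live)
  [3] d = z  -> DEAD (d not live)
  [2] u = 4 + 6  -> DEAD (u not live)
  [1] z = 4  -> DEAD (z not live)
Result (2 stmts):
  b = 8
  return b

Answer: b = 8
return b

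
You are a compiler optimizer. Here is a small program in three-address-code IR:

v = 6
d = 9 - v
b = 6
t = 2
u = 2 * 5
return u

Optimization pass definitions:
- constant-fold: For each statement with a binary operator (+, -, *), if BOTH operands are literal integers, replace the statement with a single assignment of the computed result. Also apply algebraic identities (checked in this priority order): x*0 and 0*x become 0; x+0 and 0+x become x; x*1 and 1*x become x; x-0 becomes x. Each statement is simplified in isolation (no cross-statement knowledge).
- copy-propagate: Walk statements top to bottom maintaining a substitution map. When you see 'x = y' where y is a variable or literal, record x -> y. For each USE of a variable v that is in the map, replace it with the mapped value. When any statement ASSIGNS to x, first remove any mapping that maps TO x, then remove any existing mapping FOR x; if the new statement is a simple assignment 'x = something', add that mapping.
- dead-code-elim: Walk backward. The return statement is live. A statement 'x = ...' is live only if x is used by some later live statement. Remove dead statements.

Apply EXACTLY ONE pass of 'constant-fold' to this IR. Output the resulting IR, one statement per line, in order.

Answer: v = 6
d = 9 - v
b = 6
t = 2
u = 10
return u

Derivation:
Applying constant-fold statement-by-statement:
  [1] v = 6  (unchanged)
  [2] d = 9 - v  (unchanged)
  [3] b = 6  (unchanged)
  [4] t = 2  (unchanged)
  [5] u = 2 * 5  -> u = 10
  [6] return u  (unchanged)
Result (6 stmts):
  v = 6
  d = 9 - v
  b = 6
  t = 2
  u = 10
  return u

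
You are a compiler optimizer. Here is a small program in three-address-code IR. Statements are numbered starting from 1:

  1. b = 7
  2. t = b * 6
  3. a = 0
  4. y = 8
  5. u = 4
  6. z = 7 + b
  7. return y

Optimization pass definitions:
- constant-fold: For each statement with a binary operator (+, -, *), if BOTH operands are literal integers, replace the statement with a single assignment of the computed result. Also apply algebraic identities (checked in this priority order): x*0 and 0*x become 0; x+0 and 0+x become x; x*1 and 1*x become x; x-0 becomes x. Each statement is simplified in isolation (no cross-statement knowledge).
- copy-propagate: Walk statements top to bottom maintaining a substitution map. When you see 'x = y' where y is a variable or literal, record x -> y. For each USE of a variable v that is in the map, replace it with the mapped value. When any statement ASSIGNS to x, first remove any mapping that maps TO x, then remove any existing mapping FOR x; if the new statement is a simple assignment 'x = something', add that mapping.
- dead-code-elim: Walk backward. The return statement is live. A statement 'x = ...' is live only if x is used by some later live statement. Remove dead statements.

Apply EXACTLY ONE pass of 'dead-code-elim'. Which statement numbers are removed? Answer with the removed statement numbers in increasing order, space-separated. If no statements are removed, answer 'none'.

Backward liveness scan:
Stmt 1 'b = 7': DEAD (b not in live set [])
Stmt 2 't = b * 6': DEAD (t not in live set [])
Stmt 3 'a = 0': DEAD (a not in live set [])
Stmt 4 'y = 8': KEEP (y is live); live-in = []
Stmt 5 'u = 4': DEAD (u not in live set ['y'])
Stmt 6 'z = 7 + b': DEAD (z not in live set ['y'])
Stmt 7 'return y': KEEP (return); live-in = ['y']
Removed statement numbers: [1, 2, 3, 5, 6]
Surviving IR:
  y = 8
  return y

Answer: 1 2 3 5 6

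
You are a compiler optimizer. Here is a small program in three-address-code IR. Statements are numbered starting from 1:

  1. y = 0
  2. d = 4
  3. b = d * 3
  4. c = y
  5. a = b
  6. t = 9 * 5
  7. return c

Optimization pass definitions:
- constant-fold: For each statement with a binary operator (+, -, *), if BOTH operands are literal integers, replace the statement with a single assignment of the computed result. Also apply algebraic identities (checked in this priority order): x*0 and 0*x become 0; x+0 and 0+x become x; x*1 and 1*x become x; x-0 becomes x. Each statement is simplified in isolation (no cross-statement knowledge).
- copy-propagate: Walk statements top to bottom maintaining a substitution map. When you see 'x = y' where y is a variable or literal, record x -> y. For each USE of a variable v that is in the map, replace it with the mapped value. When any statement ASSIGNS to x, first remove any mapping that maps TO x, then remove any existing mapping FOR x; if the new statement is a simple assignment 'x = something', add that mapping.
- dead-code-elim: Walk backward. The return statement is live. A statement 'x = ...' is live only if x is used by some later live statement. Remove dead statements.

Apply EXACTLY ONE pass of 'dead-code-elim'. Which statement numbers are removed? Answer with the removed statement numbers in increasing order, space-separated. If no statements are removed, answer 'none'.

Backward liveness scan:
Stmt 1 'y = 0': KEEP (y is live); live-in = []
Stmt 2 'd = 4': DEAD (d not in live set ['y'])
Stmt 3 'b = d * 3': DEAD (b not in live set ['y'])
Stmt 4 'c = y': KEEP (c is live); live-in = ['y']
Stmt 5 'a = b': DEAD (a not in live set ['c'])
Stmt 6 't = 9 * 5': DEAD (t not in live set ['c'])
Stmt 7 'return c': KEEP (return); live-in = ['c']
Removed statement numbers: [2, 3, 5, 6]
Surviving IR:
  y = 0
  c = y
  return c

Answer: 2 3 5 6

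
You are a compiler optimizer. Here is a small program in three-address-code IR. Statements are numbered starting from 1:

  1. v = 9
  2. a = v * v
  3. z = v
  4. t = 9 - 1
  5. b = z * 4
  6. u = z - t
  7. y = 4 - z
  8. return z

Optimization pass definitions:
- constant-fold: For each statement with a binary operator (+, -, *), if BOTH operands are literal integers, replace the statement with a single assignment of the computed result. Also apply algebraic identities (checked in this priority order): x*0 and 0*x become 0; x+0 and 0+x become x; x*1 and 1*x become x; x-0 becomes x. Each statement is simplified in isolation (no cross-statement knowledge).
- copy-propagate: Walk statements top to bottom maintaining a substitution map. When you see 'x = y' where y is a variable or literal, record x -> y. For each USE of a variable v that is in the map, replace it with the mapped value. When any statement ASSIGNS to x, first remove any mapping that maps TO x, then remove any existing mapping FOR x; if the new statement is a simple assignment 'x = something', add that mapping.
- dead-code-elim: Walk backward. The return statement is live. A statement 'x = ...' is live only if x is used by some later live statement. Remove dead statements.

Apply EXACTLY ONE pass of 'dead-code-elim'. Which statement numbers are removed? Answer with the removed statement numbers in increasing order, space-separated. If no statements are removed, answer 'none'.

Answer: 2 4 5 6 7

Derivation:
Backward liveness scan:
Stmt 1 'v = 9': KEEP (v is live); live-in = []
Stmt 2 'a = v * v': DEAD (a not in live set ['v'])
Stmt 3 'z = v': KEEP (z is live); live-in = ['v']
Stmt 4 't = 9 - 1': DEAD (t not in live set ['z'])
Stmt 5 'b = z * 4': DEAD (b not in live set ['z'])
Stmt 6 'u = z - t': DEAD (u not in live set ['z'])
Stmt 7 'y = 4 - z': DEAD (y not in live set ['z'])
Stmt 8 'return z': KEEP (return); live-in = ['z']
Removed statement numbers: [2, 4, 5, 6, 7]
Surviving IR:
  v = 9
  z = v
  return z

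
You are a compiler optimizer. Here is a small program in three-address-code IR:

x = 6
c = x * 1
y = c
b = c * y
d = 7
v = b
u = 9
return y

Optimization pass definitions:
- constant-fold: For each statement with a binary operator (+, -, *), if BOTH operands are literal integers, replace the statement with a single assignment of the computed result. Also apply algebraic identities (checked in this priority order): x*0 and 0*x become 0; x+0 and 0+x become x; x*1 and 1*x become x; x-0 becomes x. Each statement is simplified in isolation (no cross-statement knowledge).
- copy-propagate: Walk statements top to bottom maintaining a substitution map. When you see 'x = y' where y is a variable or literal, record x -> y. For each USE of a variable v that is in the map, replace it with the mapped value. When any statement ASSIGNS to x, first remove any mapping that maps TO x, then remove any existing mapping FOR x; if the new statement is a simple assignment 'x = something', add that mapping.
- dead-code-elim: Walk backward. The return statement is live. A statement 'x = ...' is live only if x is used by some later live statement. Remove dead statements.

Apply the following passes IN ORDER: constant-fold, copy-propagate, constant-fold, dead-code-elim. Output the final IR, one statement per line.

Answer: return 6

Derivation:
Initial IR:
  x = 6
  c = x * 1
  y = c
  b = c * y
  d = 7
  v = b
  u = 9
  return y
After constant-fold (8 stmts):
  x = 6
  c = x
  y = c
  b = c * y
  d = 7
  v = b
  u = 9
  return y
After copy-propagate (8 stmts):
  x = 6
  c = 6
  y = 6
  b = 6 * 6
  d = 7
  v = b
  u = 9
  return 6
After constant-fold (8 stmts):
  x = 6
  c = 6
  y = 6
  b = 36
  d = 7
  v = b
  u = 9
  return 6
After dead-code-elim (1 stmts):
  return 6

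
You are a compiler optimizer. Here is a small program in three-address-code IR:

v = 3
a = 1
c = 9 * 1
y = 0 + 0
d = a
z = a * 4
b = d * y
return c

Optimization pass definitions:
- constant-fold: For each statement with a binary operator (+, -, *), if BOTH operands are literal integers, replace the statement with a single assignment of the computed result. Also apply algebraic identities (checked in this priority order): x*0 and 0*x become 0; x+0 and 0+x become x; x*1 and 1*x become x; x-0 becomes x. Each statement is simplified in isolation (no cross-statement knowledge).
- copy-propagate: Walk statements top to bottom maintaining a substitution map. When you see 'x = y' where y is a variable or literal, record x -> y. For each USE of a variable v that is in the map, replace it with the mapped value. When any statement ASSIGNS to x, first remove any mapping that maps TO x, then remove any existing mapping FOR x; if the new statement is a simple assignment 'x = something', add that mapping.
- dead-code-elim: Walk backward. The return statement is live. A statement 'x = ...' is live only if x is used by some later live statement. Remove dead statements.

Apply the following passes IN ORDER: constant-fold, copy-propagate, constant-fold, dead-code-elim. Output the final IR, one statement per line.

Initial IR:
  v = 3
  a = 1
  c = 9 * 1
  y = 0 + 0
  d = a
  z = a * 4
  b = d * y
  return c
After constant-fold (8 stmts):
  v = 3
  a = 1
  c = 9
  y = 0
  d = a
  z = a * 4
  b = d * y
  return c
After copy-propagate (8 stmts):
  v = 3
  a = 1
  c = 9
  y = 0
  d = 1
  z = 1 * 4
  b = 1 * 0
  return 9
After constant-fold (8 stmts):
  v = 3
  a = 1
  c = 9
  y = 0
  d = 1
  z = 4
  b = 0
  return 9
After dead-code-elim (1 stmts):
  return 9

Answer: return 9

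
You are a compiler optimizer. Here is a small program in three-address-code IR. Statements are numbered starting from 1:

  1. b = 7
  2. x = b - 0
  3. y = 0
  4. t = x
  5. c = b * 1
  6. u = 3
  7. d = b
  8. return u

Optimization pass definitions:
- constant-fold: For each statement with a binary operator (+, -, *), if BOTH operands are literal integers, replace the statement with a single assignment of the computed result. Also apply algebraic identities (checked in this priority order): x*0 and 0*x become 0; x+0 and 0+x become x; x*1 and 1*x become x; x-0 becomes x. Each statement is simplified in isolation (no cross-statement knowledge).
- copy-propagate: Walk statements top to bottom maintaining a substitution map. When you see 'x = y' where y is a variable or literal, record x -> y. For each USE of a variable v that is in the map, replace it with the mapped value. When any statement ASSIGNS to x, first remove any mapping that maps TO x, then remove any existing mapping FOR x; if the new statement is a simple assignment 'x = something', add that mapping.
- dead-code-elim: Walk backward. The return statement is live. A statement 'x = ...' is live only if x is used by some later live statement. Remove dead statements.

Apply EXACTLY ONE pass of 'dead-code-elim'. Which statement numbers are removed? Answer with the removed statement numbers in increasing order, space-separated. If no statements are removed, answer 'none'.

Answer: 1 2 3 4 5 7

Derivation:
Backward liveness scan:
Stmt 1 'b = 7': DEAD (b not in live set [])
Stmt 2 'x = b - 0': DEAD (x not in live set [])
Stmt 3 'y = 0': DEAD (y not in live set [])
Stmt 4 't = x': DEAD (t not in live set [])
Stmt 5 'c = b * 1': DEAD (c not in live set [])
Stmt 6 'u = 3': KEEP (u is live); live-in = []
Stmt 7 'd = b': DEAD (d not in live set ['u'])
Stmt 8 'return u': KEEP (return); live-in = ['u']
Removed statement numbers: [1, 2, 3, 4, 5, 7]
Surviving IR:
  u = 3
  return u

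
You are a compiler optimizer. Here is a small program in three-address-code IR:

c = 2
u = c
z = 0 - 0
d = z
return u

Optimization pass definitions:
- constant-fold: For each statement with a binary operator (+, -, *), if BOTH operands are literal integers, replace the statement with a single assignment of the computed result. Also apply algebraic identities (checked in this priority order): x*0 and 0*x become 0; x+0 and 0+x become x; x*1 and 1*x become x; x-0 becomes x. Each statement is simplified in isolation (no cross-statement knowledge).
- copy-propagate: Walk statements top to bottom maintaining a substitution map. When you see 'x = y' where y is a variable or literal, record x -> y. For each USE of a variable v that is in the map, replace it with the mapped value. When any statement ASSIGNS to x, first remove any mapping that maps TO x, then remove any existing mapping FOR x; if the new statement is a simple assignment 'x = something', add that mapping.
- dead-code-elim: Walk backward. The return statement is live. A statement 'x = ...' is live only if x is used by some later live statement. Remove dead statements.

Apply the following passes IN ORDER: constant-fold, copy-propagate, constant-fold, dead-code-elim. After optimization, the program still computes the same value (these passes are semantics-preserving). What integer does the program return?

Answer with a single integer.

Initial IR:
  c = 2
  u = c
  z = 0 - 0
  d = z
  return u
After constant-fold (5 stmts):
  c = 2
  u = c
  z = 0
  d = z
  return u
After copy-propagate (5 stmts):
  c = 2
  u = 2
  z = 0
  d = 0
  return 2
After constant-fold (5 stmts):
  c = 2
  u = 2
  z = 0
  d = 0
  return 2
After dead-code-elim (1 stmts):
  return 2
Evaluate:
  c = 2  =>  c = 2
  u = c  =>  u = 2
  z = 0 - 0  =>  z = 0
  d = z  =>  d = 0
  return u = 2

Answer: 2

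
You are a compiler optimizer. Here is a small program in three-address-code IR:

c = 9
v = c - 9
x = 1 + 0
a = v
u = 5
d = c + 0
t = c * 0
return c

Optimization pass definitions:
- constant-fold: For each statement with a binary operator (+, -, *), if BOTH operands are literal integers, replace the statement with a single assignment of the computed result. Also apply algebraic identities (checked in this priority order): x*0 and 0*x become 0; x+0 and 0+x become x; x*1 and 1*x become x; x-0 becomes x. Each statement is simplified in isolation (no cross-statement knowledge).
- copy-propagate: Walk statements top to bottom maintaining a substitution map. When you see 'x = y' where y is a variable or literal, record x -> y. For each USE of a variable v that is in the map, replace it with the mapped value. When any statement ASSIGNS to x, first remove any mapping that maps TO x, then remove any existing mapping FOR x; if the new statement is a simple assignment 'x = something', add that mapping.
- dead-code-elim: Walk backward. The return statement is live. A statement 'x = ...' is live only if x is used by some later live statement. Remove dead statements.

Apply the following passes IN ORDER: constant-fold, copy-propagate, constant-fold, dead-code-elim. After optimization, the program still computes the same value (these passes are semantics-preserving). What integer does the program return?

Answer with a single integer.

Initial IR:
  c = 9
  v = c - 9
  x = 1 + 0
  a = v
  u = 5
  d = c + 0
  t = c * 0
  return c
After constant-fold (8 stmts):
  c = 9
  v = c - 9
  x = 1
  a = v
  u = 5
  d = c
  t = 0
  return c
After copy-propagate (8 stmts):
  c = 9
  v = 9 - 9
  x = 1
  a = v
  u = 5
  d = 9
  t = 0
  return 9
After constant-fold (8 stmts):
  c = 9
  v = 0
  x = 1
  a = v
  u = 5
  d = 9
  t = 0
  return 9
After dead-code-elim (1 stmts):
  return 9
Evaluate:
  c = 9  =>  c = 9
  v = c - 9  =>  v = 0
  x = 1 + 0  =>  x = 1
  a = v  =>  a = 0
  u = 5  =>  u = 5
  d = c + 0  =>  d = 9
  t = c * 0  =>  t = 0
  return c = 9

Answer: 9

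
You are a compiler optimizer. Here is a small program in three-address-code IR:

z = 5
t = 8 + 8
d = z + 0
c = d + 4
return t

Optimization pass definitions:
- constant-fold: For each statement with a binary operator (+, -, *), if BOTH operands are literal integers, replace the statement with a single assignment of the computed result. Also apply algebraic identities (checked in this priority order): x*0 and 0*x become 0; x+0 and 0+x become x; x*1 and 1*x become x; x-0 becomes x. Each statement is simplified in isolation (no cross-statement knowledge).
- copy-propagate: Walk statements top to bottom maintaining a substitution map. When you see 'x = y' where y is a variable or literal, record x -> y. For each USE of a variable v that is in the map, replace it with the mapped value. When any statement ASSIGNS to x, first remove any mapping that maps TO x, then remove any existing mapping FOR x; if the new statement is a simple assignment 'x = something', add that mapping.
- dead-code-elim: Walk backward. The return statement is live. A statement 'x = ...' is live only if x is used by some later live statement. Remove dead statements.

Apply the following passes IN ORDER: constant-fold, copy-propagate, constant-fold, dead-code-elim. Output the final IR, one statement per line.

Answer: return 16

Derivation:
Initial IR:
  z = 5
  t = 8 + 8
  d = z + 0
  c = d + 4
  return t
After constant-fold (5 stmts):
  z = 5
  t = 16
  d = z
  c = d + 4
  return t
After copy-propagate (5 stmts):
  z = 5
  t = 16
  d = 5
  c = 5 + 4
  return 16
After constant-fold (5 stmts):
  z = 5
  t = 16
  d = 5
  c = 9
  return 16
After dead-code-elim (1 stmts):
  return 16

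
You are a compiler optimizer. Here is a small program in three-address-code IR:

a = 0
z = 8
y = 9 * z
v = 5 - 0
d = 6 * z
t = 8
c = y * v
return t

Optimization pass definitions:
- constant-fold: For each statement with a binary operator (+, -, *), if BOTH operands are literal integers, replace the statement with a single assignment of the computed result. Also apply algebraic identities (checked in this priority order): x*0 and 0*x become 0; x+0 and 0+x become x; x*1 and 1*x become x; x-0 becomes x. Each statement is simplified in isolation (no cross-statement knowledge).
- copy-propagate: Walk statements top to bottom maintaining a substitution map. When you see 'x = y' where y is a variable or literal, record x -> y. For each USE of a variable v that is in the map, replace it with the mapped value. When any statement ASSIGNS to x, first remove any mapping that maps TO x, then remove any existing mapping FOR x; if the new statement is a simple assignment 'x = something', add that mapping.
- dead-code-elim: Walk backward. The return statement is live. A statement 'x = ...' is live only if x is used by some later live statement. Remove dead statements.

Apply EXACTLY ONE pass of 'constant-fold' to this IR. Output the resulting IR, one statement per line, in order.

Answer: a = 0
z = 8
y = 9 * z
v = 5
d = 6 * z
t = 8
c = y * v
return t

Derivation:
Applying constant-fold statement-by-statement:
  [1] a = 0  (unchanged)
  [2] z = 8  (unchanged)
  [3] y = 9 * z  (unchanged)
  [4] v = 5 - 0  -> v = 5
  [5] d = 6 * z  (unchanged)
  [6] t = 8  (unchanged)
  [7] c = y * v  (unchanged)
  [8] return t  (unchanged)
Result (8 stmts):
  a = 0
  z = 8
  y = 9 * z
  v = 5
  d = 6 * z
  t = 8
  c = y * v
  return t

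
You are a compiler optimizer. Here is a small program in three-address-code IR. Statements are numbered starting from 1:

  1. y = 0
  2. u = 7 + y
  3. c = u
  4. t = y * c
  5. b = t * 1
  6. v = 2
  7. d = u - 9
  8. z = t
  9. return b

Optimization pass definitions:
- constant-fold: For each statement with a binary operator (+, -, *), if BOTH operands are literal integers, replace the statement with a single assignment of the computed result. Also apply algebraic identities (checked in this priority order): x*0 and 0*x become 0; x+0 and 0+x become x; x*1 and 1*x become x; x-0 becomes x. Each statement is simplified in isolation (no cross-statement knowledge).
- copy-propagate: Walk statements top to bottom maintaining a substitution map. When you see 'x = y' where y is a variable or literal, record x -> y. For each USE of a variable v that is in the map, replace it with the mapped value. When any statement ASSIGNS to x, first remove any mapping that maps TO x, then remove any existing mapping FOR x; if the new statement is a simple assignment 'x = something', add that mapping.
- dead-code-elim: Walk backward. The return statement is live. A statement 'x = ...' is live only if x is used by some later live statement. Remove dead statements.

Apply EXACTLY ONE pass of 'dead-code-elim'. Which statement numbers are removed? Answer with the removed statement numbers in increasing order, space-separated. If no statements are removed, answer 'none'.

Backward liveness scan:
Stmt 1 'y = 0': KEEP (y is live); live-in = []
Stmt 2 'u = 7 + y': KEEP (u is live); live-in = ['y']
Stmt 3 'c = u': KEEP (c is live); live-in = ['u', 'y']
Stmt 4 't = y * c': KEEP (t is live); live-in = ['c', 'y']
Stmt 5 'b = t * 1': KEEP (b is live); live-in = ['t']
Stmt 6 'v = 2': DEAD (v not in live set ['b'])
Stmt 7 'd = u - 9': DEAD (d not in live set ['b'])
Stmt 8 'z = t': DEAD (z not in live set ['b'])
Stmt 9 'return b': KEEP (return); live-in = ['b']
Removed statement numbers: [6, 7, 8]
Surviving IR:
  y = 0
  u = 7 + y
  c = u
  t = y * c
  b = t * 1
  return b

Answer: 6 7 8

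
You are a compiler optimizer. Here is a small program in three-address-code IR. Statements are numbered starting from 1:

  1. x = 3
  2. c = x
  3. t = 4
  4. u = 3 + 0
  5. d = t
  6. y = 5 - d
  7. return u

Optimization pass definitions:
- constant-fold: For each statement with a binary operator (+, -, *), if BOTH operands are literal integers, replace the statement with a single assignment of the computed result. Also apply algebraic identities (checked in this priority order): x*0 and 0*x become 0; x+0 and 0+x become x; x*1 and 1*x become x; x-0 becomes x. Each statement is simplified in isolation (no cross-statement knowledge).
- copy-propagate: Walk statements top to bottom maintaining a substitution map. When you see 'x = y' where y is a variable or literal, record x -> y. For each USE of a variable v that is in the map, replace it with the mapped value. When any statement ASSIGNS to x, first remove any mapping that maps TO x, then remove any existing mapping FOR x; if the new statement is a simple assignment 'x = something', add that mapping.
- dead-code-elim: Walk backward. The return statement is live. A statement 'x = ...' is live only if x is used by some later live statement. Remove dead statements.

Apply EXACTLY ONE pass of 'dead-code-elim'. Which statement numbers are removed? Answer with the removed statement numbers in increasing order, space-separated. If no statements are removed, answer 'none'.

Backward liveness scan:
Stmt 1 'x = 3': DEAD (x not in live set [])
Stmt 2 'c = x': DEAD (c not in live set [])
Stmt 3 't = 4': DEAD (t not in live set [])
Stmt 4 'u = 3 + 0': KEEP (u is live); live-in = []
Stmt 5 'd = t': DEAD (d not in live set ['u'])
Stmt 6 'y = 5 - d': DEAD (y not in live set ['u'])
Stmt 7 'return u': KEEP (return); live-in = ['u']
Removed statement numbers: [1, 2, 3, 5, 6]
Surviving IR:
  u = 3 + 0
  return u

Answer: 1 2 3 5 6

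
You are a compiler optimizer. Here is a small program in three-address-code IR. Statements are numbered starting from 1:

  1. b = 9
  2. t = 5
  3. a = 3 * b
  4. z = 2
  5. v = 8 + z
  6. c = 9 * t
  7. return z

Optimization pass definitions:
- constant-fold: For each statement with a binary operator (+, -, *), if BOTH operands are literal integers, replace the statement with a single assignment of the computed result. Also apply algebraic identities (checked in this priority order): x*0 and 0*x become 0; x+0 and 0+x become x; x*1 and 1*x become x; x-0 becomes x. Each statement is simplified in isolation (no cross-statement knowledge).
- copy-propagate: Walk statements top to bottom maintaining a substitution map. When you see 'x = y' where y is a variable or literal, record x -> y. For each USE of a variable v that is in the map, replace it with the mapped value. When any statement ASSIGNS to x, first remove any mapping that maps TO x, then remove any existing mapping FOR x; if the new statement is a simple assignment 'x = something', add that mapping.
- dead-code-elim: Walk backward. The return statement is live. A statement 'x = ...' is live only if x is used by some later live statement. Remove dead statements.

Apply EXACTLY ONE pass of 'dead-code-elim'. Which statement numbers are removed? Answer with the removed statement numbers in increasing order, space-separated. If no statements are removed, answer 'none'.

Answer: 1 2 3 5 6

Derivation:
Backward liveness scan:
Stmt 1 'b = 9': DEAD (b not in live set [])
Stmt 2 't = 5': DEAD (t not in live set [])
Stmt 3 'a = 3 * b': DEAD (a not in live set [])
Stmt 4 'z = 2': KEEP (z is live); live-in = []
Stmt 5 'v = 8 + z': DEAD (v not in live set ['z'])
Stmt 6 'c = 9 * t': DEAD (c not in live set ['z'])
Stmt 7 'return z': KEEP (return); live-in = ['z']
Removed statement numbers: [1, 2, 3, 5, 6]
Surviving IR:
  z = 2
  return z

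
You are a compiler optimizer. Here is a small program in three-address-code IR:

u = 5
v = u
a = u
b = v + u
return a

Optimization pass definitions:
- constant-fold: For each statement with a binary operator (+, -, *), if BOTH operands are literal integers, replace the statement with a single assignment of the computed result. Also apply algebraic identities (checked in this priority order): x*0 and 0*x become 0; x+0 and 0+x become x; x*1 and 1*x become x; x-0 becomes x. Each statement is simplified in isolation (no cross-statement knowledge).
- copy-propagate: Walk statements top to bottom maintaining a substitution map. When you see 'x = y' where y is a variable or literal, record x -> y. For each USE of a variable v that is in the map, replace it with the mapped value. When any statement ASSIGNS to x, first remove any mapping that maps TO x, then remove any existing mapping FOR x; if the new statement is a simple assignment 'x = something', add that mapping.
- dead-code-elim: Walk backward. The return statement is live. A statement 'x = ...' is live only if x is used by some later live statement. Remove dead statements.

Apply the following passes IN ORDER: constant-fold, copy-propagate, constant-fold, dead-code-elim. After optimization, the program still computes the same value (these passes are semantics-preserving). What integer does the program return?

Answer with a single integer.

Answer: 5

Derivation:
Initial IR:
  u = 5
  v = u
  a = u
  b = v + u
  return a
After constant-fold (5 stmts):
  u = 5
  v = u
  a = u
  b = v + u
  return a
After copy-propagate (5 stmts):
  u = 5
  v = 5
  a = 5
  b = 5 + 5
  return 5
After constant-fold (5 stmts):
  u = 5
  v = 5
  a = 5
  b = 10
  return 5
After dead-code-elim (1 stmts):
  return 5
Evaluate:
  u = 5  =>  u = 5
  v = u  =>  v = 5
  a = u  =>  a = 5
  b = v + u  =>  b = 10
  return a = 5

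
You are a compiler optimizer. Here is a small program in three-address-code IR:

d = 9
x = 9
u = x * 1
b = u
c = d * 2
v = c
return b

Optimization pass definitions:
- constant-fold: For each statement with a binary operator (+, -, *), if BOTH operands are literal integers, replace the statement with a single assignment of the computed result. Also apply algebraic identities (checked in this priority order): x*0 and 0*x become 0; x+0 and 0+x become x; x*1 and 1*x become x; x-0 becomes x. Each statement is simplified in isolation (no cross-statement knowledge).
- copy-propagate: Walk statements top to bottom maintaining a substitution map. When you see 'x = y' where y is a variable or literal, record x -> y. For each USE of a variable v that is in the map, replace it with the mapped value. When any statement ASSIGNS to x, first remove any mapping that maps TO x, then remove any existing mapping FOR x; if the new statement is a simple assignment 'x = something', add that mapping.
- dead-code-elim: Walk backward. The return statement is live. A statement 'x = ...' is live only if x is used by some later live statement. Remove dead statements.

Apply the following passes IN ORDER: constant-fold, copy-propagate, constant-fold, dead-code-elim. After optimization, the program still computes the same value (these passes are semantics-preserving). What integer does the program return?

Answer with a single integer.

Initial IR:
  d = 9
  x = 9
  u = x * 1
  b = u
  c = d * 2
  v = c
  return b
After constant-fold (7 stmts):
  d = 9
  x = 9
  u = x
  b = u
  c = d * 2
  v = c
  return b
After copy-propagate (7 stmts):
  d = 9
  x = 9
  u = 9
  b = 9
  c = 9 * 2
  v = c
  return 9
After constant-fold (7 stmts):
  d = 9
  x = 9
  u = 9
  b = 9
  c = 18
  v = c
  return 9
After dead-code-elim (1 stmts):
  return 9
Evaluate:
  d = 9  =>  d = 9
  x = 9  =>  x = 9
  u = x * 1  =>  u = 9
  b = u  =>  b = 9
  c = d * 2  =>  c = 18
  v = c  =>  v = 18
  return b = 9

Answer: 9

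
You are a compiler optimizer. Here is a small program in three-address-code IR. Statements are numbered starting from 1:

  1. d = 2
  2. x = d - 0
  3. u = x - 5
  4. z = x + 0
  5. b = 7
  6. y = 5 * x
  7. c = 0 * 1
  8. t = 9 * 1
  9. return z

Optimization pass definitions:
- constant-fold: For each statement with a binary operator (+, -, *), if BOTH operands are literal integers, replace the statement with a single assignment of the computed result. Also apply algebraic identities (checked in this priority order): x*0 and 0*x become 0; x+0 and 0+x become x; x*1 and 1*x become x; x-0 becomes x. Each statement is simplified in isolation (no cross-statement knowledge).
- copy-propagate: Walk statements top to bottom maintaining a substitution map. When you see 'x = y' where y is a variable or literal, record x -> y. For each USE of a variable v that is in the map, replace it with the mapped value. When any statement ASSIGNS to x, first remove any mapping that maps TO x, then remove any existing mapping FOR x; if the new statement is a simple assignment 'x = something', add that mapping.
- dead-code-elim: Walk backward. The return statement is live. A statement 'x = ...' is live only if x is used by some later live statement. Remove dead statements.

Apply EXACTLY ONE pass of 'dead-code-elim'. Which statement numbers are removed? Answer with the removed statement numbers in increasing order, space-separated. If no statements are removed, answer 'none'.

Answer: 3 5 6 7 8

Derivation:
Backward liveness scan:
Stmt 1 'd = 2': KEEP (d is live); live-in = []
Stmt 2 'x = d - 0': KEEP (x is live); live-in = ['d']
Stmt 3 'u = x - 5': DEAD (u not in live set ['x'])
Stmt 4 'z = x + 0': KEEP (z is live); live-in = ['x']
Stmt 5 'b = 7': DEAD (b not in live set ['z'])
Stmt 6 'y = 5 * x': DEAD (y not in live set ['z'])
Stmt 7 'c = 0 * 1': DEAD (c not in live set ['z'])
Stmt 8 't = 9 * 1': DEAD (t not in live set ['z'])
Stmt 9 'return z': KEEP (return); live-in = ['z']
Removed statement numbers: [3, 5, 6, 7, 8]
Surviving IR:
  d = 2
  x = d - 0
  z = x + 0
  return z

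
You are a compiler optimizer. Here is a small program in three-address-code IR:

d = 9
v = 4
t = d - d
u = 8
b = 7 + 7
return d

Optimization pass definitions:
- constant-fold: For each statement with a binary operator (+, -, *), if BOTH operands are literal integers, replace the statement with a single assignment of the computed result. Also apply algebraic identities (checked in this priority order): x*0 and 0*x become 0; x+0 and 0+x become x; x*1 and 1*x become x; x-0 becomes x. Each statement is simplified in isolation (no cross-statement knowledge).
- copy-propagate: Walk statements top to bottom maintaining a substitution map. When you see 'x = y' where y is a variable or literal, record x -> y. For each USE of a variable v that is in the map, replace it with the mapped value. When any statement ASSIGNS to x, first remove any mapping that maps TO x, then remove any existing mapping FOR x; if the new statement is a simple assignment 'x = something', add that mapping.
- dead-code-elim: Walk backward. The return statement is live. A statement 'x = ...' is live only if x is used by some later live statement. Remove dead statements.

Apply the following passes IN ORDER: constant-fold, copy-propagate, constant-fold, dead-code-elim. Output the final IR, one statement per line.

Initial IR:
  d = 9
  v = 4
  t = d - d
  u = 8
  b = 7 + 7
  return d
After constant-fold (6 stmts):
  d = 9
  v = 4
  t = d - d
  u = 8
  b = 14
  return d
After copy-propagate (6 stmts):
  d = 9
  v = 4
  t = 9 - 9
  u = 8
  b = 14
  return 9
After constant-fold (6 stmts):
  d = 9
  v = 4
  t = 0
  u = 8
  b = 14
  return 9
After dead-code-elim (1 stmts):
  return 9

Answer: return 9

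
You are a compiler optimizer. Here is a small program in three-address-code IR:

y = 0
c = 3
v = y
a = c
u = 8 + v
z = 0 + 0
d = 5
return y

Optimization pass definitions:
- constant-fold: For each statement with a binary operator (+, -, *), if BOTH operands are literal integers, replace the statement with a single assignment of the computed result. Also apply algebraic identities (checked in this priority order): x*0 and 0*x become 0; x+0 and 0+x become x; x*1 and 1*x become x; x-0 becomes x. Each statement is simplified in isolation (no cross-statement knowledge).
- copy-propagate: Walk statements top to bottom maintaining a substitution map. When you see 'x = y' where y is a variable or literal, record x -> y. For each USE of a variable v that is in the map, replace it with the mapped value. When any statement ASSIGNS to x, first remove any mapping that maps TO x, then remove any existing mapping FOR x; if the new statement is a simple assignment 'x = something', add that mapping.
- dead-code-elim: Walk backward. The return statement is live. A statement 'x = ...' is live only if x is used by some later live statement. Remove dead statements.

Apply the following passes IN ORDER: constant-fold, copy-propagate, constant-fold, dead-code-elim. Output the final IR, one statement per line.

Answer: return 0

Derivation:
Initial IR:
  y = 0
  c = 3
  v = y
  a = c
  u = 8 + v
  z = 0 + 0
  d = 5
  return y
After constant-fold (8 stmts):
  y = 0
  c = 3
  v = y
  a = c
  u = 8 + v
  z = 0
  d = 5
  return y
After copy-propagate (8 stmts):
  y = 0
  c = 3
  v = 0
  a = 3
  u = 8 + 0
  z = 0
  d = 5
  return 0
After constant-fold (8 stmts):
  y = 0
  c = 3
  v = 0
  a = 3
  u = 8
  z = 0
  d = 5
  return 0
After dead-code-elim (1 stmts):
  return 0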